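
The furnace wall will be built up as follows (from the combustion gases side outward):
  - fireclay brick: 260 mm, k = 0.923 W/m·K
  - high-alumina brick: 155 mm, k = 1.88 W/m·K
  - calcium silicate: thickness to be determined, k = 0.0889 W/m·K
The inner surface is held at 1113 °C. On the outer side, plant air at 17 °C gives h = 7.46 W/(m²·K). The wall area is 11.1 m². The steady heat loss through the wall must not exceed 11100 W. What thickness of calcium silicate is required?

Treating each layer as a thermal resistance in series:
R_fireclay brick = L/(kA) = 0.26/(0.923×11.1) = 0.02538 K/W
R_high-alumina brick = L/(kA) = 0.155/(1.88×11.1) = 0.007428 K/W
R_outer film = 1/(h_o·A) = 1/(7.46×11.1) = 0.01208 K/W
Sum of the known resistances R_other = 0.04488 K/W
Required total resistance R_tot = ΔT/Q_allow = 1096/11100 = 0.09874 K/W
R_calcium silicate = R_tot − R_other = 0.05386 K/W
L = R·k·A = 0.05386×0.0889×11.1

L ≈ 53.1 mm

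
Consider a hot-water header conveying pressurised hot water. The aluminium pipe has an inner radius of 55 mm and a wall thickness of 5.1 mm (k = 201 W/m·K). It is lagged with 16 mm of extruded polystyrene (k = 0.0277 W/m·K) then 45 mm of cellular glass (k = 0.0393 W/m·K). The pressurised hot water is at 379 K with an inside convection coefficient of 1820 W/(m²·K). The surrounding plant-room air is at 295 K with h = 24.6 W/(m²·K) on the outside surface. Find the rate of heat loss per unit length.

For a radial system each layer contributes R = ln(r_out/r_in)/(2πkL); films add R = 1/(hA).
R_inner film = 1/(h_i·2πr₁L) = 1/(1820×2π×0.055×1) = 0.00159 K/W
R_aluminium pipe wall = ln(60.1/55)/(2π×201×1) = 7.022×10^-5 K/W
R_extruded polystyrene = ln(76.1/60.1)/(2π×0.0277×1) = 1.356 K/W
R_cellular glass = ln(121.1/76.1)/(2π×0.0393×1) = 1.881 K/W
R_outer film = 1/(h_o·2πr_oL) = 1/(24.6×2π×0.1211×1) = 0.05342 K/W
R_total = 3.293 K/W
Q = ΔT/R_total = 84/3.293

q′ ≈ 25.5 W/m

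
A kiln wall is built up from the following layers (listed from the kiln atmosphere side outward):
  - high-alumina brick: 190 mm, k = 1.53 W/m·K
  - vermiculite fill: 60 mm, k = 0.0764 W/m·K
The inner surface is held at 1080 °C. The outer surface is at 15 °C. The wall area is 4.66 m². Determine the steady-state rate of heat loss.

Q ≈ 5460 W

Using the resistance-network approach (series):
R_high-alumina brick = L/(kA) = 0.19/(1.53×4.66) = 0.02665 K/W
R_vermiculite fill = L/(kA) = 0.06/(0.0764×4.66) = 0.1685 K/W
R_total = 0.1952 K/W
Q = ΔT / R_total = 1065 / 0.1952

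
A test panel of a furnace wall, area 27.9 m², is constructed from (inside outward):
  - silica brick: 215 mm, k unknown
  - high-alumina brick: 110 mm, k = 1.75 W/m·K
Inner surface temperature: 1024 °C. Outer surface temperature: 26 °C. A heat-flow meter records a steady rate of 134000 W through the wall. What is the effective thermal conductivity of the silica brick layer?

Thermal resistances in series:
R_high-alumina brick = L/(kA) = 0.11/(1.75×27.9) = 0.002253 K/W
Sum of known resistances R_other = 0.002253 K/W
Total R = ΔT/Q = 998/134000 = 0.007448 K/W
R_silica brick = R_total − R_other = 0.005195 K/W
k = L/(R·A) = 0.215/(0.005195×27.9)

k ≈ 1.48 W/(m·K)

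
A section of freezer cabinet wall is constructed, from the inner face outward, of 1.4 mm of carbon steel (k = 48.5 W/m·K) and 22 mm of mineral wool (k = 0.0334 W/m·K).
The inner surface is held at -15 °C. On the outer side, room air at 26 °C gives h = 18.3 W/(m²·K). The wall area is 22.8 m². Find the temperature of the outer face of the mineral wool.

T ≈ 22.9 °C

Thermal resistances in series:
R_carbon steel = L/(kA) = 0.0014/(48.5×22.8) = 1.266×10^-6 K/W
R_mineral wool = L/(kA) = 0.022/(0.0334×22.8) = 0.02889 K/W
R_outer film = 1/(h_o·A) = 1/(18.3×22.8) = 0.002397 K/W
R_total = 0.03129 K/W;  Q = ΔT/R_total = 41/0.03129 = 1310 W
T_interface = T_inner + Q·ΣR(inner→interface) = -15 + 1310×0.02889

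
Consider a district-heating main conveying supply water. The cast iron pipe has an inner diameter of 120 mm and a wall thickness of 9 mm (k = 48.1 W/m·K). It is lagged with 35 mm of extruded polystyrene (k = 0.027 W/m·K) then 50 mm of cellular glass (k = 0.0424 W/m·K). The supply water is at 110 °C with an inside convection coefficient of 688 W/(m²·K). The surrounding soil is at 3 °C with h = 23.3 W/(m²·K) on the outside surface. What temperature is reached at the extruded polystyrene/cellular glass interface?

T ≈ 44.2 °C

Cylindrical conduction, so R = ln(r₂/r₁)/(2πkL) per layer, in series:
R_inner film = 1/(h_i·2πr₁L) = 1/(688×2π×0.06×1) = 0.003855 K/W
R_cast iron pipe wall = ln(69/60)/(2π×48.1×1) = 4.624×10^-4 K/W
R_extruded polystyrene = ln(104/69)/(2π×0.027×1) = 2.418 K/W
R_cellular glass = ln(154/104)/(2π×0.0424×1) = 1.474 K/W
R_outer film = 1/(h_o·2πr_oL) = 1/(23.3×2π×0.154×1) = 0.04436 K/W
R_total = 3.941 K/W
Q = ΔT/R_total = 107/3.941
Q = 27.2 W/m
T_interface = T_inner − Q·ΣR(inner→interface) = 110 − 27.2×2.423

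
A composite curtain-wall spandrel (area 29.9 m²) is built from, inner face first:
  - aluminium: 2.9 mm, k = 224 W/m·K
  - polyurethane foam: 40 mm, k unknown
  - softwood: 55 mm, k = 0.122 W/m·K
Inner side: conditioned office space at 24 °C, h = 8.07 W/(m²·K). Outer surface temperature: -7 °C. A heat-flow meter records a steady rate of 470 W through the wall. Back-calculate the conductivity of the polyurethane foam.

Thermal resistances in series:
R_inner film = 1/(h_i·A) = 1/(8.07×29.9) = 0.004144 K/W
R_aluminium = L/(kA) = 0.0029/(224×29.9) = 4.33×10^-7 K/W
R_softwood = L/(kA) = 0.055/(0.122×29.9) = 0.01508 K/W
Sum of known resistances R_other = 0.01922 K/W
Total R = ΔT/Q = 31/470 = 0.06596 K/W
R_polyurethane foam = R_total − R_other = 0.04674 K/W
k = L/(R·A) = 0.04/(0.04674×29.9)

k ≈ 0.0286 W/(m·K)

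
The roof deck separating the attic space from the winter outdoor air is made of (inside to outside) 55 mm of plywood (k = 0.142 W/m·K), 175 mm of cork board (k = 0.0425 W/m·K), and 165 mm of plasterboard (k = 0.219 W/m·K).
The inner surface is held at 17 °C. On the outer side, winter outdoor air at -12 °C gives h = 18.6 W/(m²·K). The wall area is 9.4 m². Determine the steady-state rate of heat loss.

Series thermal resistances:
R_plywood = L/(kA) = 0.055/(0.142×9.4) = 0.0412 K/W
R_cork board = L/(kA) = 0.175/(0.0425×9.4) = 0.438 K/W
R_plasterboard = L/(kA) = 0.165/(0.219×9.4) = 0.08015 K/W
R_outer film = 1/(h_o·A) = 1/(18.6×9.4) = 0.00572 K/W
R_total = 0.5651 K/W
Q = ΔT / R_total = 29 / 0.5651

Q ≈ 51.3 W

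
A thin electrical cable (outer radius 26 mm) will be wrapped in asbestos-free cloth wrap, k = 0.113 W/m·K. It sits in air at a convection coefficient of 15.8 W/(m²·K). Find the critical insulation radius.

r_cr ≈ 7.15 mm

For a cylinder r_cr = k/h = 0.113/15.8
r_cr = 7.15 mm; since the bare radius (26 mm) is above r_cr, any added insulation will reduce heat loss.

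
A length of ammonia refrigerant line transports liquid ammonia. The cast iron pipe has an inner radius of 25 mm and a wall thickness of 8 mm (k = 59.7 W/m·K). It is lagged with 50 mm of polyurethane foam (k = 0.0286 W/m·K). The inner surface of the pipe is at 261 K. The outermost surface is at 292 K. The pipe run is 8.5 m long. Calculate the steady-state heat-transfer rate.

For a radial system each layer contributes R = ln(r_out/r_in)/(2πkL); films add R = 1/(hA).
R_cast iron pipe wall = ln(33/25)/(2π×59.7×8.5) = 8.708×10^-5 K/W
R_polyurethane foam = ln(83/33)/(2π×0.0286×8.5) = 0.6038 K/W
R_total = 0.6039 K/W
Q = ΔT/R_total = 31/0.6039

Q ≈ 51.3 W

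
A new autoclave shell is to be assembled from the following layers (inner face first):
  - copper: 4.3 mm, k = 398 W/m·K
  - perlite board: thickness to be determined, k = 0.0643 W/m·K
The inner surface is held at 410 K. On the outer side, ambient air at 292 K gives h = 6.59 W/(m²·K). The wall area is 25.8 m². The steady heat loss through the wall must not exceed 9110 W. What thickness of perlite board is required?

Using the resistance-network approach (series):
R_copper = L/(kA) = 0.0043/(398×25.8) = 4.188×10^-7 K/W
R_outer film = 1/(h_o·A) = 1/(6.59×25.8) = 0.005882 K/W
Sum of the known resistances R_other = 0.005882 K/W
Required total resistance R_tot = ΔT/Q_allow = 118/9110 = 0.01295 K/W
R_perlite board = R_tot − R_other = 0.007071 K/W
L = R·k·A = 0.007071×0.0643×25.8

L ≈ 11.7 mm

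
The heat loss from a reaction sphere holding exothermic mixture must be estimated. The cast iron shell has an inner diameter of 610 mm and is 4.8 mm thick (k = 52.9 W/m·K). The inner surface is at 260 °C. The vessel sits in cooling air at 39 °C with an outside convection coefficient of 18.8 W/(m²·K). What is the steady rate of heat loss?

Q ≈ 5000 W

For a spherical shell R = (1/r₁ − 1/r₂)/(4πk); film R = 1/(h·4πr²). In series:
R_cast iron shell = (1/0.305 − 1/0.3098)/(4π×52.9) = 7.642×10^-5 K/W
R_outer film = 1/(h·4πr_o²) = 1/(18.8×4π×0.3098²) = 0.0441 K/W
R_total = 0.04418 K/W
Q = ΔT/R_total = 221/0.04418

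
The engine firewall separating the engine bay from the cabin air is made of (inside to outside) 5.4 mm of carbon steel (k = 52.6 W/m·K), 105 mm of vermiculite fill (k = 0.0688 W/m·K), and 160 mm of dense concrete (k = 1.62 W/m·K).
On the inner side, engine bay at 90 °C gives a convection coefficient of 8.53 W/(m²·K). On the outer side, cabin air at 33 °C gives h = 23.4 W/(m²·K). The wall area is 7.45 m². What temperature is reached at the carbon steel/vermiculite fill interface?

Using the resistance-network approach (series):
R_inner film = 1/(h_i·A) = 1/(8.53×7.45) = 0.01574 K/W
R_carbon steel = L/(kA) = 0.0054/(52.6×7.45) = 1.378×10^-5 K/W
R_vermiculite fill = L/(kA) = 0.105/(0.0688×7.45) = 0.2049 K/W
R_dense concrete = L/(kA) = 0.16/(1.62×7.45) = 0.01326 K/W
R_outer film = 1/(h_o·A) = 1/(23.4×7.45) = 0.005736 K/W
R_total = 0.2396 K/W;  Q = ΔT/R_total = 57/0.2396 = 237.9 W
T_interface = T_inner − Q·ΣR(inner→interface) = 90 − 238×0.01575

T ≈ 86.3 °C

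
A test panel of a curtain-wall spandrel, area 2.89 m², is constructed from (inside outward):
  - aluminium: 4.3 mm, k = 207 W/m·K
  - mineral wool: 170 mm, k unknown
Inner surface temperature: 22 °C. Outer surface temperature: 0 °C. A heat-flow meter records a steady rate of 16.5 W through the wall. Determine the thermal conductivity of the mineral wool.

Model the wall as resistances in series:
R_aluminium = L/(kA) = 0.0043/(207×2.89) = 7.188×10^-6 K/W
Sum of known resistances R_other = 7.188×10^-6 K/W
Total R = ΔT/Q = 22/16.5 = 1.333 K/W
R_mineral wool = R_total − R_other = 1.333 K/W
k = L/(R·A) = 0.17/(1.333×2.89)

k ≈ 0.0441 W/(m·K)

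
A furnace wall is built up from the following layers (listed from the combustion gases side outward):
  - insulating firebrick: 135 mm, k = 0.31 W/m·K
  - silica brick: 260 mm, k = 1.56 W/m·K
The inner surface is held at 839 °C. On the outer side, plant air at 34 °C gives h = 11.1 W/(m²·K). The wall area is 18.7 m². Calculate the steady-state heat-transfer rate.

Treating each layer as a thermal resistance in series:
R_insulating firebrick = L/(kA) = 0.135/(0.31×18.7) = 0.02329 K/W
R_silica brick = L/(kA) = 0.26/(1.56×18.7) = 0.008913 K/W
R_outer film = 1/(h_o·A) = 1/(11.1×18.7) = 0.004818 K/W
R_total = 0.03702 K/W
Q = ΔT / R_total = 805 / 0.03702

Q ≈ 21700 W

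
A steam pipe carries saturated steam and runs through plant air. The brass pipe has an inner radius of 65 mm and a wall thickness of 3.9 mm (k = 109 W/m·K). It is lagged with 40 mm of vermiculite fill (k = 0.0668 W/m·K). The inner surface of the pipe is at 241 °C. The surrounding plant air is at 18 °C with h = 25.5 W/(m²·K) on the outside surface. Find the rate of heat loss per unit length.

q′ ≈ 194 W/m

Cylindrical conduction, so R = ln(r₂/r₁)/(2πkL) per layer, in series:
R_brass pipe wall = ln(68.9/65)/(2π×109×1) = 8.508×10^-5 K/W
R_vermiculite fill = ln(108.9/68.9)/(2π×0.0668×1) = 1.091 K/W
R_outer film = 1/(h_o·2πr_oL) = 1/(25.5×2π×0.1089×1) = 0.05731 K/W
R_total = 1.148 K/W
Q = ΔT/R_total = 223/1.148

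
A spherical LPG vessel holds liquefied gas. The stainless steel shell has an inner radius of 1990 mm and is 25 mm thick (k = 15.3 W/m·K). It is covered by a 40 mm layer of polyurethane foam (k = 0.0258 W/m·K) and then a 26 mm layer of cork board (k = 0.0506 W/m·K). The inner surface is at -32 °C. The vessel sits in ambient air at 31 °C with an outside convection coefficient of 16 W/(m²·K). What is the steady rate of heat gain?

Q ≈ 1550 W

Spherical conduction: R = (1/r_in − 1/r_out)/(4πk) per layer; series-sum.
R_stainless steel shell = (1/1.99 − 1/2.015)/(4π×15.3) = 3.243×10^-5 K/W
R_polyurethane foam = (1/2.015 − 1/2.055)/(4π×0.0258) = 0.0298 K/W
R_cork board = (1/2.055 − 1/2.081)/(4π×0.0506) = 0.009562 K/W
R_outer film = 1/(h·4πr_o²) = 1/(16×4π×2.081²) = 0.001148 K/W
R_total = 0.04054 K/W
Q = ΔT/R_total = 63/0.04054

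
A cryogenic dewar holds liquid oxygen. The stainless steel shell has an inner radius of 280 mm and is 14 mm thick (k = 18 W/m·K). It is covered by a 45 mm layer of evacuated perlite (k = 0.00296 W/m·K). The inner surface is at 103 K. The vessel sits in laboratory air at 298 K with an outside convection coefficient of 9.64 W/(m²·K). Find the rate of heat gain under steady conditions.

For a spherical shell R = (1/r₁ − 1/r₂)/(4πk); film R = 1/(h·4πr²). In series:
R_stainless steel shell = (1/0.28 − 1/0.294)/(4π×18) = 7.519×10^-4 K/W
R_evacuated perlite = (1/0.294 − 1/0.339)/(4π×0.00296) = 12.14 K/W
R_outer film = 1/(h·4πr_o²) = 1/(9.64×4π×0.339²) = 0.07183 K/W
R_total = 12.21 K/W
Q = ΔT/R_total = 195/12.21

Q ≈ 16 W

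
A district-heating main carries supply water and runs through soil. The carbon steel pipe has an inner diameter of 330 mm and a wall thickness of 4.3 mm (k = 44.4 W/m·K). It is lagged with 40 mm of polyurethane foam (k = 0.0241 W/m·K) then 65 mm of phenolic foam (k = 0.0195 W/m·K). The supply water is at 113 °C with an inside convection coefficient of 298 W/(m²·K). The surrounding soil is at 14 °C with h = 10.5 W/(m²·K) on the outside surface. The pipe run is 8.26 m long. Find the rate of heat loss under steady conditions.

Treating each annulus and film as a series resistance:
R_inner film = 1/(h_i·2πr₁L) = 1/(298×2π×0.165×8.26) = 3.919×10^-4 K/W
R_carbon steel pipe wall = ln(169.3/165)/(2π×44.4×8.26) = 1.116×10^-5 K/W
R_polyurethane foam = ln(209.3/169.3)/(2π×0.0241×8.26) = 0.1696 K/W
R_phenolic foam = ln(274.3/209.3)/(2π×0.0195×8.26) = 0.2672 K/W
R_outer film = 1/(h_o·2πr_oL) = 1/(10.5×2π×0.2743×8.26) = 0.00669 K/W
R_total = 0.4439 K/W
Q = ΔT/R_total = 99/0.4439

Q ≈ 223 W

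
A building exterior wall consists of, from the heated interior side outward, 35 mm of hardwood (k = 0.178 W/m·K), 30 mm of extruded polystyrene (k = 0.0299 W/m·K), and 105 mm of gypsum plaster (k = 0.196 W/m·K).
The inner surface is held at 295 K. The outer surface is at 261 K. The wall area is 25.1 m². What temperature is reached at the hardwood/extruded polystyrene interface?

T ≈ 291 K

Thermal resistances in series:
R_hardwood = L/(kA) = 0.035/(0.178×25.1) = 0.007834 K/W
R_extruded polystyrene = L/(kA) = 0.03/(0.0299×25.1) = 0.03997 K/W
R_gypsum plaster = L/(kA) = 0.105/(0.196×25.1) = 0.02134 K/W
R_total = 0.06915 K/W;  Q = ΔT/R_total = 34/0.06915 = 491.7 W
T_interface = T_inner − Q·ΣR(inner→interface) = 295 − 492×0.007834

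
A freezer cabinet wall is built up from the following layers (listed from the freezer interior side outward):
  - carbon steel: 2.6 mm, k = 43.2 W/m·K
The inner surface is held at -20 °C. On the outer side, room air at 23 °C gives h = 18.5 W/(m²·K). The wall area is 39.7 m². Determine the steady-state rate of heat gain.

Q ≈ 31500 W

Using the resistance-network approach (series):
R_carbon steel = L/(kA) = 0.0026/(43.2×39.7) = 1.516×10^-6 K/W
R_outer film = 1/(h_o·A) = 1/(18.5×39.7) = 0.001362 K/W
R_total = 0.001363 K/W
Q = ΔT / R_total = 43 / 0.001363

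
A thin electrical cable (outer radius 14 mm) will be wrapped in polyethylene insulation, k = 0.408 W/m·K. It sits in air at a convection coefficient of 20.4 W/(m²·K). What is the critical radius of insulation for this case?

For a cylinder r_cr = k/h = 0.408/20.4
r_cr = 20 mm; since the bare radius (14 mm) is below r_cr, adding a thin layer of insulation will *increase* heat loss.

r_cr ≈ 20 mm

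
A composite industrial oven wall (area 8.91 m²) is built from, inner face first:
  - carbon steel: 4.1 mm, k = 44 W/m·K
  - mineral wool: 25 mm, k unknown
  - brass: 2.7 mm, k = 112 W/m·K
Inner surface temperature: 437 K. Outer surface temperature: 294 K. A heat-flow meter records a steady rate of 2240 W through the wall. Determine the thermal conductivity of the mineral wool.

k ≈ 0.044 W/(m·K)

Treating each layer as a thermal resistance in series:
R_carbon steel = L/(kA) = 0.0041/(44×8.91) = 1.046×10^-5 K/W
R_brass = L/(kA) = 0.0027/(112×8.91) = 2.706×10^-6 K/W
Sum of known resistances R_other = 1.316×10^-5 K/W
Total R = ΔT/Q = 143/2240 = 0.06384 K/W
R_mineral wool = R_total − R_other = 0.06383 K/W
k = L/(R·A) = 0.025/(0.06383×8.91)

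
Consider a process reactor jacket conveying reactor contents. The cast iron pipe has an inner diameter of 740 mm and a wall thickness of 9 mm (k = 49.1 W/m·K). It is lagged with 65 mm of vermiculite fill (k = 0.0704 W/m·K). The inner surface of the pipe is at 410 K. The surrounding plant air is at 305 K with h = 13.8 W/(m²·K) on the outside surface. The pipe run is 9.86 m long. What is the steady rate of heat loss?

Q ≈ 2700 W

For a radial system each layer contributes R = ln(r_out/r_in)/(2πkL); films add R = 1/(hA).
R_cast iron pipe wall = ln(379/370)/(2π×49.1×9.86) = 7.901×10^-6 K/W
R_vermiculite fill = ln(444/379)/(2π×0.0704×9.86) = 0.03629 K/W
R_outer film = 1/(h_o·2πr_oL) = 1/(13.8×2π×0.444×9.86) = 0.002634 K/W
R_total = 0.03894 K/W
Q = ΔT/R_total = 105/0.03894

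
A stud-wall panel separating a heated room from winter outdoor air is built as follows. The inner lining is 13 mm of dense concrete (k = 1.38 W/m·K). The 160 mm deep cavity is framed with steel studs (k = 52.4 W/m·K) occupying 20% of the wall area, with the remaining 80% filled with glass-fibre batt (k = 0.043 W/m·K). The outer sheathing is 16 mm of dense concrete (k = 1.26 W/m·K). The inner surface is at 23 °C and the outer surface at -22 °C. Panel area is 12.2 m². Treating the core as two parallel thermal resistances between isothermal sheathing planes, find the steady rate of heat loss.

Sheathing layers in series; stud and cavity paths in parallel between them.
R_inner = 0.013/(1.38×12.2) = 7.722×10^-4 K/W
R_stud  = 0.16/(52.4×0.2×12.2) = 0.001251 K/W
R_cav   = 0.16/(0.043×0.8×12.2) = 0.3812 K/W
1/R_core = 1/R_stud + 1/R_cav → R_core = 0.001247 K/W
R_outer = 0.016/(1.26×12.2) = 0.001041 K/W
R_total = 0.00306 K/W
Q = ΔT/R_total = 45/0.00306

Q ≈ 14700 W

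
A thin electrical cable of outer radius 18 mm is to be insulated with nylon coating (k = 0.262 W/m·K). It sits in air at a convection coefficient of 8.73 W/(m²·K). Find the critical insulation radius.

For a cylinder r_cr = k/h = 0.262/8.73
r_cr = 30 mm; since the bare radius (18 mm) is below r_cr, adding a thin layer of insulation will *increase* heat loss.

r_cr ≈ 30 mm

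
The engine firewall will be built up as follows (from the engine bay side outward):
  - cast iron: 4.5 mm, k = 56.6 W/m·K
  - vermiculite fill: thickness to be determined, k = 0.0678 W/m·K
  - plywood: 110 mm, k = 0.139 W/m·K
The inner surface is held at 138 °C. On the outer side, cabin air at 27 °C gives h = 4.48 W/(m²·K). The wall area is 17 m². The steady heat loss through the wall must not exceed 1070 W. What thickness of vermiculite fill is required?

Treating each layer as a thermal resistance in series:
R_cast iron = L/(kA) = 0.0045/(56.6×17) = 4.677×10^-6 K/W
R_plywood = L/(kA) = 0.11/(0.139×17) = 0.04655 K/W
R_outer film = 1/(h_o·A) = 1/(4.48×17) = 0.01313 K/W
Sum of the known resistances R_other = 0.05969 K/W
Required total resistance R_tot = ΔT/Q_allow = 111/1070 = 0.1037 K/W
R_vermiculite fill = R_tot − R_other = 0.04405 K/W
L = R·k·A = 0.04405×0.0678×17

L ≈ 50.8 mm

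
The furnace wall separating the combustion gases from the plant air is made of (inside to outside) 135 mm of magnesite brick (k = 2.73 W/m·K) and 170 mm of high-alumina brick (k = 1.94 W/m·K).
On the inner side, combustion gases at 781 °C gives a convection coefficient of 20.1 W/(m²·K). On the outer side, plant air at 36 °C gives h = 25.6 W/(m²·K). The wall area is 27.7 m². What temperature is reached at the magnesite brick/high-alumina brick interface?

Using the resistance-network approach (series):
R_inner film = 1/(h_i·A) = 1/(20.1×27.7) = 0.001796 K/W
R_magnesite brick = L/(kA) = 0.135/(2.73×27.7) = 0.001785 K/W
R_high-alumina brick = L/(kA) = 0.17/(1.94×27.7) = 0.003163 K/W
R_outer film = 1/(h_o·A) = 1/(25.6×27.7) = 0.00141 K/W
R_total = 0.008155 K/W;  Q = ΔT/R_total = 745/0.008155 = 91360 W
T_interface = T_inner − Q·ΣR(inner→interface) = 781 − 91400×0.003581

T ≈ 454 °C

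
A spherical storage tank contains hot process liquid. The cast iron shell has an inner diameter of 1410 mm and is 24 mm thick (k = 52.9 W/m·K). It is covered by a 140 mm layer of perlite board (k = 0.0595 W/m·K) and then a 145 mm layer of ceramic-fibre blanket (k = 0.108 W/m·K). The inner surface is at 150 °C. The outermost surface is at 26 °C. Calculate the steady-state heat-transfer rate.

Each spherical layer contributes R = (1/r_i − 1/r_o)/(4πk):
R_cast iron shell = (1/0.705 − 1/0.729)/(4π×52.9) = 7.025×10^-5 K/W
R_perlite board = (1/0.729 − 1/0.869)/(4π×0.0595) = 0.2956 K/W
R_ceramic-fibre blanket = (1/0.869 − 1/1.014)/(4π×0.108) = 0.1212 K/W
R_total = 0.4169 K/W
Q = ΔT/R_total = 124/0.4169

Q ≈ 297 W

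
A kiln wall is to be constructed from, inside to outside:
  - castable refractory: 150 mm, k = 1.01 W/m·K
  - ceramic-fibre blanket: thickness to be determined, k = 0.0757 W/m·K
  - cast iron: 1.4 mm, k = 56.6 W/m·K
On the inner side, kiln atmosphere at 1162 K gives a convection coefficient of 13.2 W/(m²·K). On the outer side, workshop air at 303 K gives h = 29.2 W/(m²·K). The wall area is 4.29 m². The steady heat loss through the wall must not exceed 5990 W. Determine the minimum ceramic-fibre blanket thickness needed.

L ≈ 27 mm

Treating each layer as a thermal resistance in series:
R_inner film = 1/(h_i·A) = 1/(13.2×4.29) = 0.01766 K/W
R_castable refractory = L/(kA) = 0.15/(1.01×4.29) = 0.03462 K/W
R_cast iron = L/(kA) = 0.0014/(56.6×4.29) = 5.766×10^-6 K/W
R_outer film = 1/(h_o·A) = 1/(29.2×4.29) = 0.007983 K/W
Sum of the known resistances R_other = 0.06027 K/W
Required total resistance R_tot = ΔT/Q_allow = 859/5990 = 0.1434 K/W
R_ceramic-fibre blanket = R_tot − R_other = 0.08314 K/W
L = R·k·A = 0.08314×0.0757×4.29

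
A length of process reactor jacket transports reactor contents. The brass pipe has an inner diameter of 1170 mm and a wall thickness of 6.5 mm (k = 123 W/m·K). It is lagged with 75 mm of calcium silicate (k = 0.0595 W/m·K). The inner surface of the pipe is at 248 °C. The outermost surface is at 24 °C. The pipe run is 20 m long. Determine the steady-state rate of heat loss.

Treating each annulus and film as a series resistance:
R_brass pipe wall = ln(591.5/585)/(2π×123×20) = 7.149×10^-7 K/W
R_calcium silicate = ln(666.5/591.5)/(2π×0.0595×20) = 0.01597 K/W
R_total = 0.01597 K/W
Q = ΔT/R_total = 224/0.01597

Q ≈ 14000 W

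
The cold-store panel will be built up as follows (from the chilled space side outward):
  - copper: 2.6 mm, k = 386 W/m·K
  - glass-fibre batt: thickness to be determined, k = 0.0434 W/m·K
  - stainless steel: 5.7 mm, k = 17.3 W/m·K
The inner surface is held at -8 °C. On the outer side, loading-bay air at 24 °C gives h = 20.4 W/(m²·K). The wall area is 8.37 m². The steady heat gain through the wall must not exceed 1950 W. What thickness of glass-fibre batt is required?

Using the resistance-network approach (series):
R_copper = L/(kA) = 0.0026/(386×8.37) = 8.047×10^-7 K/W
R_stainless steel = L/(kA) = 0.0057/(17.3×8.37) = 3.936×10^-5 K/W
R_outer film = 1/(h_o·A) = 1/(20.4×8.37) = 0.005857 K/W
Sum of the known resistances R_other = 0.005897 K/W
Required total resistance R_tot = ΔT/Q_allow = 32/1950 = 0.01641 K/W
R_glass-fibre batt = R_tot − R_other = 0.01051 K/W
L = R·k·A = 0.01051×0.0434×8.37

L ≈ 3.82 mm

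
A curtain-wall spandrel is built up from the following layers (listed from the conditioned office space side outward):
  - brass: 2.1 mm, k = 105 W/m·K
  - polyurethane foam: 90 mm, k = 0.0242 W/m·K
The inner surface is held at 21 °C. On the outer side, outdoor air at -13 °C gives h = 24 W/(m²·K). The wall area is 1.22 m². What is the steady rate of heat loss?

Model the wall as resistances in series:
R_brass = L/(kA) = 0.0021/(105×1.22) = 1.639×10^-5 K/W
R_polyurethane foam = L/(kA) = 0.09/(0.0242×1.22) = 3.048 K/W
R_outer film = 1/(h_o·A) = 1/(24×1.22) = 0.03415 K/W
R_total = 3.083 K/W
Q = ΔT / R_total = 34 / 3.083

Q ≈ 11 W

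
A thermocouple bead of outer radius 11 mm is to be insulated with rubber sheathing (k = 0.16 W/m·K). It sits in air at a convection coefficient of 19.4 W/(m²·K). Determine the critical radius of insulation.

For a sphere r_cr = 2k/h = 2×0.16/19.4
r_cr = 16.5 mm; since the bare radius (11 mm) is below r_cr, adding a thin layer of insulation will *increase* heat loss.

r_cr ≈ 16.5 mm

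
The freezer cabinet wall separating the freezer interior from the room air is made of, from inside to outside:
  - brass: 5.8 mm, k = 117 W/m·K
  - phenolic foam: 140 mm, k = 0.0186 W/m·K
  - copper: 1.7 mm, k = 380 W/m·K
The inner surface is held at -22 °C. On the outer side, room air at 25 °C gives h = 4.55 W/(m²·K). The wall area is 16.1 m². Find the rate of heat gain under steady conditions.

Q ≈ 97.7 W

Model the wall as resistances in series:
R_brass = L/(kA) = 0.0058/(117×16.1) = 3.079×10^-6 K/W
R_phenolic foam = L/(kA) = 0.14/(0.0186×16.1) = 0.4675 K/W
R_copper = L/(kA) = 0.0017/(380×16.1) = 2.779×10^-7 K/W
R_outer film = 1/(h_o·A) = 1/(4.55×16.1) = 0.01365 K/W
R_total = 0.4812 K/W
Q = ΔT / R_total = 47 / 0.4812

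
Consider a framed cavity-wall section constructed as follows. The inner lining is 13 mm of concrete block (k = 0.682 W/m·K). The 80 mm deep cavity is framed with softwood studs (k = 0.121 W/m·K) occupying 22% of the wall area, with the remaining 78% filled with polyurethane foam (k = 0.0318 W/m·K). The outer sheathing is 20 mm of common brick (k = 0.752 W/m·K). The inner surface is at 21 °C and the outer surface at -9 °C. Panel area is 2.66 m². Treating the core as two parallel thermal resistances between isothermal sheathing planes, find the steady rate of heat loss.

Sheathing layers in series; stud and cavity paths in parallel between them.
R_inner = 0.013/(0.682×2.66) = 0.007166 K/W
R_stud  = 0.08/(0.121×0.22×2.66) = 1.13 K/W
R_cav   = 0.08/(0.0318×0.78×2.66) = 1.213 K/W
1/R_core = 1/R_stud + 1/R_cav → R_core = 0.5848 K/W
R_outer = 0.02/(0.752×2.66) = 0.009998 K/W
R_total = 0.602 K/W
Q = ΔT/R_total = 30/0.602

Q ≈ 49.8 W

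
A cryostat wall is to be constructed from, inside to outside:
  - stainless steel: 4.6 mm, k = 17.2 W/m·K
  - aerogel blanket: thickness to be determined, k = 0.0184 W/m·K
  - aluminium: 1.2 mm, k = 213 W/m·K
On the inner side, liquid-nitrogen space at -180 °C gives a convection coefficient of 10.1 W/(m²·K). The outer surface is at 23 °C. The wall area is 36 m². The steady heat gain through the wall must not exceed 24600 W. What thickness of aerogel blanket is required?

L ≈ 3.64 mm

Model the wall as resistances in series:
R_inner film = 1/(h_i·A) = 1/(10.1×36) = 0.00275 K/W
R_stainless steel = L/(kA) = 0.0046/(17.2×36) = 7.429×10^-6 K/W
R_aluminium = L/(kA) = 0.0012/(213×36) = 1.565×10^-7 K/W
Sum of the known resistances R_other = 0.002758 K/W
Required total resistance R_tot = ΔT/Q_allow = 203/24600 = 0.008252 K/W
R_aerogel blanket = R_tot − R_other = 0.005494 K/W
L = R·k·A = 0.005494×0.0184×36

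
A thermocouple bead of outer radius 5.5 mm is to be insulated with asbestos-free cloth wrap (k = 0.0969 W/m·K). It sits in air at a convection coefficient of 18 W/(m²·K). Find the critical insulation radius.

r_cr ≈ 10.8 mm

For a sphere r_cr = 2k/h = 2×0.0969/18
r_cr = 10.8 mm; since the bare radius (5.5 mm) is below r_cr, adding a thin layer of insulation will *increase* heat loss.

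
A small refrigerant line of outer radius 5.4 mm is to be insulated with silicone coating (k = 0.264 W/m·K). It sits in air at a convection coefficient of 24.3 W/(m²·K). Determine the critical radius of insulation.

r_cr ≈ 10.9 mm

For a cylinder r_cr = k/h = 0.264/24.3
r_cr = 10.9 mm; since the bare radius (5.4 mm) is below r_cr, adding a thin layer of insulation will *increase* heat loss.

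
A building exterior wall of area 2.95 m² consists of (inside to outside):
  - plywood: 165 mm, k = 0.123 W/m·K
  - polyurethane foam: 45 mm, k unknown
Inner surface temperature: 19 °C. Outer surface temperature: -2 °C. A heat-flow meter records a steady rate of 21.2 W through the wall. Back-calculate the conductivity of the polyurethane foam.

Model the wall as resistances in series:
R_plywood = L/(kA) = 0.165/(0.123×2.95) = 0.4547 K/W
Sum of known resistances R_other = 0.4547 K/W
Total R = ΔT/Q = 21/21.2 = 0.9906 K/W
R_polyurethane foam = R_total − R_other = 0.5358 K/W
k = L/(R·A) = 0.045/(0.5358×2.95)

k ≈ 0.0285 W/(m·K)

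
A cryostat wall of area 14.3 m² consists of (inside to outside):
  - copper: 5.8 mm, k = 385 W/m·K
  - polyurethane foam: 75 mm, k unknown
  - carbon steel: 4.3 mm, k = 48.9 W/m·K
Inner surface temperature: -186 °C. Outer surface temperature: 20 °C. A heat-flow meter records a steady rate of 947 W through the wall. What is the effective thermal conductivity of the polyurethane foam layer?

k ≈ 0.0241 W/(m·K)

Model the wall as resistances in series:
R_copper = L/(kA) = 0.0058/(385×14.3) = 1.053×10^-6 K/W
R_carbon steel = L/(kA) = 0.0043/(48.9×14.3) = 6.149×10^-6 K/W
Sum of known resistances R_other = 7.203×10^-6 K/W
Total R = ΔT/Q = 206/947 = 0.2175 K/W
R_polyurethane foam = R_total − R_other = 0.2175 K/W
k = L/(R·A) = 0.075/(0.2175×14.3)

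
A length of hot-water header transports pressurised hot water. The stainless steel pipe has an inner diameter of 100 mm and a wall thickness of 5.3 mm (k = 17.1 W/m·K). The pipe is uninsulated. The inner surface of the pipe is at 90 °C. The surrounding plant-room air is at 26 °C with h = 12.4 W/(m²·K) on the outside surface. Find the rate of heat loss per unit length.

q′ ≈ 275 W/m

Radial resistances (cylindrical: R_cond = ln(r_o/r_i)/(2πkL), R_conv = 1/(h·2πrL)):
R_stainless steel pipe wall = ln(55.3/50)/(2π×17.1×1) = 9.377×10^-4 K/W
R_outer film = 1/(h_o·2πr_oL) = 1/(12.4×2π×0.0553×1) = 0.2321 K/W
R_total = 0.233 K/W
Q = ΔT/R_total = 64/0.233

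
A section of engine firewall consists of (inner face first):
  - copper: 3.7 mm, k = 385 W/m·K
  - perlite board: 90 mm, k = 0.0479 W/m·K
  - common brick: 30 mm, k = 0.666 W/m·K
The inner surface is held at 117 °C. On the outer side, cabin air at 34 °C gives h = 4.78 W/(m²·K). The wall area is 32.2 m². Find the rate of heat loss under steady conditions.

Q ≈ 1250 W

Model the wall as resistances in series:
R_copper = L/(kA) = 0.0037/(385×32.2) = 2.985×10^-7 K/W
R_perlite board = L/(kA) = 0.09/(0.0479×32.2) = 0.05835 K/W
R_common brick = L/(kA) = 0.03/(0.666×32.2) = 0.001399 K/W
R_outer film = 1/(h_o·A) = 1/(4.78×32.2) = 0.006497 K/W
R_total = 0.06625 K/W
Q = ΔT / R_total = 83 / 0.06625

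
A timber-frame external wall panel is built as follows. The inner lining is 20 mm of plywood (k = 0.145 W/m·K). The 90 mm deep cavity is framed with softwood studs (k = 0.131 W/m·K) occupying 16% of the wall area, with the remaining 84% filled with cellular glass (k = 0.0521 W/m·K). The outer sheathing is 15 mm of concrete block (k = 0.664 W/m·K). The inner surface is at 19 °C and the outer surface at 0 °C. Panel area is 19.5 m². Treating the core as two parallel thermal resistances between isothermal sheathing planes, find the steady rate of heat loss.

Sheathing layers in series; stud and cavity paths in parallel between them.
R_inner = 0.02/(0.145×19.5) = 0.007073 K/W
R_stud  = 0.09/(0.131×0.16×19.5) = 0.2202 K/W
R_cav   = 0.09/(0.0521×0.84×19.5) = 0.1055 K/W
1/R_core = 1/R_stud + 1/R_cav → R_core = 0.07131 K/W
R_outer = 0.015/(0.664×19.5) = 0.001158 K/W
R_total = 0.07954 K/W
Q = ΔT/R_total = 19/0.07954

Q ≈ 239 W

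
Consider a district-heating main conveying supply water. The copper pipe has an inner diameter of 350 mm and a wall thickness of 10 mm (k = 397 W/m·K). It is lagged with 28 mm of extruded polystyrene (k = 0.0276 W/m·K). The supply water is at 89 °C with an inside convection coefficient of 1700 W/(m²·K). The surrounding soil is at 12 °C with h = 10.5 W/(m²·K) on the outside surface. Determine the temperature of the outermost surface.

T ≈ 18.2 °C

For a radial system each layer contributes R = ln(r_out/r_in)/(2πkL); films add R = 1/(hA).
R_inner film = 1/(h_i·2πr₁L) = 1/(1700×2π×0.175×1) = 5.35×10^-4 K/W
R_copper pipe wall = ln(185/175)/(2π×397×1) = 2.228×10^-5 K/W
R_extruded polystyrene = ln(213/185)/(2π×0.0276×1) = 0.8127 K/W
R_outer film = 1/(h_o·2πr_oL) = 1/(10.5×2π×0.213×1) = 0.07116 K/W
R_total = 0.8844 K/W
Q = ΔT/R_total = 77/0.8844
Q = 87.1 W/m
T_interface = T_inner − Q·ΣR(inner→interface) = 89 − 87.1×0.8133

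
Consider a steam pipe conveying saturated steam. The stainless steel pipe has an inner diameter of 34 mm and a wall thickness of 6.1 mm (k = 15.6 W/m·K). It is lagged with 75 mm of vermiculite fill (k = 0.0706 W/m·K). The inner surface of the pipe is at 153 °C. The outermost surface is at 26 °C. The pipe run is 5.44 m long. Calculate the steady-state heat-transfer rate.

Per-layer cylindrical resistances, series-summed:
R_stainless steel pipe wall = ln(23.1/17)/(2π×15.6×5.44) = 5.75×10^-4 K/W
R_vermiculite fill = ln(98.1/23.1)/(2π×0.0706×5.44) = 0.5993 K/W
R_total = 0.5999 K/W
Q = ΔT/R_total = 127/0.5999

Q ≈ 212 W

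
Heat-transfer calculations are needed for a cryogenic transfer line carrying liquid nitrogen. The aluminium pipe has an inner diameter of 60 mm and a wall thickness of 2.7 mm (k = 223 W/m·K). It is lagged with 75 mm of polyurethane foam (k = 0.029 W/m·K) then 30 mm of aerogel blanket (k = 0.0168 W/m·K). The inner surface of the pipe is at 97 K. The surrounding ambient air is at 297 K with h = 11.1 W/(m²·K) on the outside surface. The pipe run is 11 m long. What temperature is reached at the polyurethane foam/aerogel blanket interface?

Treating each annulus and film as a series resistance:
R_aluminium pipe wall = ln(32.7/30)/(2π×223×11) = 5.591×10^-6 K/W
R_polyurethane foam = ln(107.7/32.7)/(2π×0.029×11) = 0.5947 K/W
R_aerogel blanket = ln(137.7/107.7)/(2π×0.0168×11) = 0.2116 K/W
R_outer film = 1/(h_o·2πr_oL) = 1/(11.1×2π×0.1377×11) = 0.009466 K/W
R_total = 0.8158 K/W
Q = ΔT/R_total = 200/0.8158
Q = 245 W
T_interface = T_inner + Q·ΣR(inner→interface) = 97 + 245×0.5947

T ≈ 243 K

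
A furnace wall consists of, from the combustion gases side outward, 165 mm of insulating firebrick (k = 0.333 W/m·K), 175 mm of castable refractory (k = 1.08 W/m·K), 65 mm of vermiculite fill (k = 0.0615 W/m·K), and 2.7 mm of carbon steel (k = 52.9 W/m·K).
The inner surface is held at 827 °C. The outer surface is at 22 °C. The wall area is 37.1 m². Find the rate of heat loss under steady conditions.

Series thermal resistances:
R_insulating firebrick = L/(kA) = 0.165/(0.333×37.1) = 0.01336 K/W
R_castable refractory = L/(kA) = 0.175/(1.08×37.1) = 0.004368 K/W
R_vermiculite fill = L/(kA) = 0.065/(0.0615×37.1) = 0.02849 K/W
R_carbon steel = L/(kA) = 0.0027/(52.9×37.1) = 1.376×10^-6 K/W
R_total = 0.04621 K/W
Q = ΔT / R_total = 805 / 0.04621

Q ≈ 17400 W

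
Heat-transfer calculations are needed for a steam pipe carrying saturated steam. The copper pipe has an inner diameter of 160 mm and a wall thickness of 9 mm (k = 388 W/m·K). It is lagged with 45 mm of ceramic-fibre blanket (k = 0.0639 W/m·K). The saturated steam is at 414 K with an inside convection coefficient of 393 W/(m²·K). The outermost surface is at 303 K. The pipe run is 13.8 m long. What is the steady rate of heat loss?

Q ≈ 1500 W

Radial resistances (cylindrical: R_cond = ln(r_o/r_i)/(2πkL), R_conv = 1/(h·2πrL)):
R_inner film = 1/(h_i·2πr₁L) = 1/(393×2π×0.08×13.8) = 3.668×10^-4 K/W
R_copper pipe wall = ln(89/80)/(2π×388×13.8) = 3.169×10^-6 K/W
R_ceramic-fibre blanket = ln(134/89)/(2π×0.0639×13.8) = 0.07385 K/W
R_total = 0.07422 K/W
Q = ΔT/R_total = 111/0.07422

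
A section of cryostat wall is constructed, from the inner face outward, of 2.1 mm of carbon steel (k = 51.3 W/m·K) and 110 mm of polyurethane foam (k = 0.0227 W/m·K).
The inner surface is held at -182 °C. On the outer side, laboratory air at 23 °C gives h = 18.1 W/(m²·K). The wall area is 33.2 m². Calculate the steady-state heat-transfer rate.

Treating each layer as a thermal resistance in series:
R_carbon steel = L/(kA) = 0.0021/(51.3×33.2) = 1.233×10^-6 K/W
R_polyurethane foam = L/(kA) = 0.11/(0.0227×33.2) = 0.146 K/W
R_outer film = 1/(h_o·A) = 1/(18.1×33.2) = 0.001664 K/W
R_total = 0.1476 K/W
Q = ΔT / R_total = 205 / 0.1476

Q ≈ 1390 W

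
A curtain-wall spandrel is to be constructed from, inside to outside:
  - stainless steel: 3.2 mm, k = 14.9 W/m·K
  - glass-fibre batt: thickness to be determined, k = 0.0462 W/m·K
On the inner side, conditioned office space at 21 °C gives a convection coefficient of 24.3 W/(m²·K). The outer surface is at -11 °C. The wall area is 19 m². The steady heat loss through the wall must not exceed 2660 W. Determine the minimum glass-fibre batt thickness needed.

Series thermal resistances:
R_inner film = 1/(h_i·A) = 1/(24.3×19) = 0.002166 K/W
R_stainless steel = L/(kA) = 0.0032/(14.9×19) = 1.13×10^-5 K/W
Sum of the known resistances R_other = 0.002177 K/W
Required total resistance R_tot = ΔT/Q_allow = 32/2660 = 0.01203 K/W
R_glass-fibre batt = R_tot − R_other = 0.009853 K/W
L = R·k·A = 0.009853×0.0462×19

L ≈ 8.65 mm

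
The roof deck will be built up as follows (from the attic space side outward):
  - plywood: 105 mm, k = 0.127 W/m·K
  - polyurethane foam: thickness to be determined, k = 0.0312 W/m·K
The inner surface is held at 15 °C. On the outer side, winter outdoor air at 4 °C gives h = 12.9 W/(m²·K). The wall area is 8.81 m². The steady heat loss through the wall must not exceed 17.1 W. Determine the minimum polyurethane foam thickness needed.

L ≈ 149 mm

Series thermal resistances:
R_plywood = L/(kA) = 0.105/(0.127×8.81) = 0.09384 K/W
R_outer film = 1/(h_o·A) = 1/(12.9×8.81) = 0.008799 K/W
Sum of the known resistances R_other = 0.1026 K/W
Required total resistance R_tot = ΔT/Q_allow = 11/17.1 = 0.6433 K/W
R_polyurethane foam = R_tot − R_other = 0.5406 K/W
L = R·k·A = 0.5406×0.0312×8.81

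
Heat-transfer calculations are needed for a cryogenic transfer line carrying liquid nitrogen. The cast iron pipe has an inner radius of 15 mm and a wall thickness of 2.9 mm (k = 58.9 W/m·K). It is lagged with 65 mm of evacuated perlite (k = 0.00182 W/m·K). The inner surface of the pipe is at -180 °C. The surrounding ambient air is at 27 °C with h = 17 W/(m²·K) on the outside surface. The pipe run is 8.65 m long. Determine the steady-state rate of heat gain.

Treating each annulus and film as a series resistance:
R_cast iron pipe wall = ln(17.9/15)/(2π×58.9×8.65) = 5.521×10^-5 K/W
R_evacuated perlite = ln(82.9/17.9)/(2π×0.00182×8.65) = 15.5 K/W
R_outer film = 1/(h_o·2πr_oL) = 1/(17×2π×0.0829×8.65) = 0.01306 K/W
R_total = 15.51 K/W
Q = ΔT/R_total = 207/15.51

Q ≈ 13.3 W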